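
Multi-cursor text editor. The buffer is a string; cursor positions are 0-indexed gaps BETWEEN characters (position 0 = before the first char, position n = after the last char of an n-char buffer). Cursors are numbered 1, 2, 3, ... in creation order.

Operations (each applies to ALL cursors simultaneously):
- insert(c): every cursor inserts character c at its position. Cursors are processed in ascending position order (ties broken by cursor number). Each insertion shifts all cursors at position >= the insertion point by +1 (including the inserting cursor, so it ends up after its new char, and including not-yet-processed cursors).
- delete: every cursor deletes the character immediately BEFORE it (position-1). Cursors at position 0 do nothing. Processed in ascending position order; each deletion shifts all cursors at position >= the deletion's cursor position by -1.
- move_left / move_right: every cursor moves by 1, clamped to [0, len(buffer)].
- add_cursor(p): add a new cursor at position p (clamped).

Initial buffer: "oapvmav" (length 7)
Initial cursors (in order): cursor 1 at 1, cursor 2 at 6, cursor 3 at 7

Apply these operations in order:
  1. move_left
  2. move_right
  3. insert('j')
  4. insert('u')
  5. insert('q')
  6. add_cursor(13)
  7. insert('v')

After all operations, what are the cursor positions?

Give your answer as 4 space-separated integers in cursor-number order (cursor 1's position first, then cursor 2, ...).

Answer: 5 14 20 16

Derivation:
After op 1 (move_left): buffer="oapvmav" (len 7), cursors c1@0 c2@5 c3@6, authorship .......
After op 2 (move_right): buffer="oapvmav" (len 7), cursors c1@1 c2@6 c3@7, authorship .......
After op 3 (insert('j')): buffer="ojapvmajvj" (len 10), cursors c1@2 c2@8 c3@10, authorship .1.....2.3
After op 4 (insert('u')): buffer="ojuapvmajuvju" (len 13), cursors c1@3 c2@10 c3@13, authorship .11.....22.33
After op 5 (insert('q')): buffer="ojuqapvmajuqvjuq" (len 16), cursors c1@4 c2@12 c3@16, authorship .111.....222.333
After op 6 (add_cursor(13)): buffer="ojuqapvmajuqvjuq" (len 16), cursors c1@4 c2@12 c4@13 c3@16, authorship .111.....222.333
After op 7 (insert('v')): buffer="ojuqvapvmajuqvvvjuqv" (len 20), cursors c1@5 c2@14 c4@16 c3@20, authorship .1111.....2222.43333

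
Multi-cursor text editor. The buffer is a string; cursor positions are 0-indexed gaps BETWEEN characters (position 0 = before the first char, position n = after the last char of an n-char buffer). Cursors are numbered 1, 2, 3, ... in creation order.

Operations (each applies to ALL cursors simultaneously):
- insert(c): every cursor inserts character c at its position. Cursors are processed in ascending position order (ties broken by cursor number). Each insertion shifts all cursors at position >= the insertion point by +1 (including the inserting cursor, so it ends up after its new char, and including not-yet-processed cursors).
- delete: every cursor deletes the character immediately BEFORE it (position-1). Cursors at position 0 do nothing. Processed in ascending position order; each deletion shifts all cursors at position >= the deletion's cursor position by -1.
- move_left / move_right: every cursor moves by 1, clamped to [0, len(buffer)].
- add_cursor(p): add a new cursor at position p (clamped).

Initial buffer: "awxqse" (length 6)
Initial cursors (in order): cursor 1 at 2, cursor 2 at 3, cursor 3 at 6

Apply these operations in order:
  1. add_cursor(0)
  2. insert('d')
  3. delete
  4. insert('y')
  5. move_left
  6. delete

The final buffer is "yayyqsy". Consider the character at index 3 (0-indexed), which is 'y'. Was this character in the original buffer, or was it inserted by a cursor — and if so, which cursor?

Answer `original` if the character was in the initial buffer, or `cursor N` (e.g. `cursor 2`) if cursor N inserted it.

After op 1 (add_cursor(0)): buffer="awxqse" (len 6), cursors c4@0 c1@2 c2@3 c3@6, authorship ......
After op 2 (insert('d')): buffer="dawdxdqsed" (len 10), cursors c4@1 c1@4 c2@6 c3@10, authorship 4..1.2...3
After op 3 (delete): buffer="awxqse" (len 6), cursors c4@0 c1@2 c2@3 c3@6, authorship ......
After op 4 (insert('y')): buffer="yawyxyqsey" (len 10), cursors c4@1 c1@4 c2@6 c3@10, authorship 4..1.2...3
After op 5 (move_left): buffer="yawyxyqsey" (len 10), cursors c4@0 c1@3 c2@5 c3@9, authorship 4..1.2...3
After op 6 (delete): buffer="yayyqsy" (len 7), cursors c4@0 c1@2 c2@3 c3@6, authorship 4.12..3
Authorship (.=original, N=cursor N): 4 . 1 2 . . 3
Index 3: author = 2

Answer: cursor 2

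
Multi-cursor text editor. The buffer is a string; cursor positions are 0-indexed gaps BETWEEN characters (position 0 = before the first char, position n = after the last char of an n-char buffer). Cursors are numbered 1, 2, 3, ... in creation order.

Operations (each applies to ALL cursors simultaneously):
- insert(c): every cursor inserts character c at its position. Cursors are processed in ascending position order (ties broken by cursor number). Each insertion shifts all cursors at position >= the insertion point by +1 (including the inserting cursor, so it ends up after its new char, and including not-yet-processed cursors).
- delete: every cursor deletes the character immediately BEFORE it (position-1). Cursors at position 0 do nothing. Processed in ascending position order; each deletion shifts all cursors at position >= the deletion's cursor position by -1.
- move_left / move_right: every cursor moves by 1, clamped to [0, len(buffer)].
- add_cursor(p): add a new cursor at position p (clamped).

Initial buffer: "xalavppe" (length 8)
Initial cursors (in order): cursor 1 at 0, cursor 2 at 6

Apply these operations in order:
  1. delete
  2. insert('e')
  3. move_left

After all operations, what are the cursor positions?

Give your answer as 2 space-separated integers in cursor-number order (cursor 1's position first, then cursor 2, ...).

Answer: 0 6

Derivation:
After op 1 (delete): buffer="xalavpe" (len 7), cursors c1@0 c2@5, authorship .......
After op 2 (insert('e')): buffer="exalavepe" (len 9), cursors c1@1 c2@7, authorship 1.....2..
After op 3 (move_left): buffer="exalavepe" (len 9), cursors c1@0 c2@6, authorship 1.....2..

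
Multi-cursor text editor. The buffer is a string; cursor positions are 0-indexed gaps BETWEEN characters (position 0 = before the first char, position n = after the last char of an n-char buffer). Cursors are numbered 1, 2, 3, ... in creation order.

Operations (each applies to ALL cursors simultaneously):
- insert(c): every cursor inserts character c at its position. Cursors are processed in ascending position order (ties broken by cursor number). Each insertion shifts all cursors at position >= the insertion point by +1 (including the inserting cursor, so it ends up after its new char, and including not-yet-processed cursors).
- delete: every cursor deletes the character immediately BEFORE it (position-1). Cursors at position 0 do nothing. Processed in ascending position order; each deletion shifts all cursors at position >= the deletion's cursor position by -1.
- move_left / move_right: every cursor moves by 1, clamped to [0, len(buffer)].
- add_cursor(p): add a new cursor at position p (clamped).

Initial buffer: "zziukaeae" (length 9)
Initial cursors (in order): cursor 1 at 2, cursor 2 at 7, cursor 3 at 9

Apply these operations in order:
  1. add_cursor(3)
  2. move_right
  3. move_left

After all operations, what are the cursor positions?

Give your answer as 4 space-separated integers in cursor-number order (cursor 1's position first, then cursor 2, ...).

After op 1 (add_cursor(3)): buffer="zziukaeae" (len 9), cursors c1@2 c4@3 c2@7 c3@9, authorship .........
After op 2 (move_right): buffer="zziukaeae" (len 9), cursors c1@3 c4@4 c2@8 c3@9, authorship .........
After op 3 (move_left): buffer="zziukaeae" (len 9), cursors c1@2 c4@3 c2@7 c3@8, authorship .........

Answer: 2 7 8 3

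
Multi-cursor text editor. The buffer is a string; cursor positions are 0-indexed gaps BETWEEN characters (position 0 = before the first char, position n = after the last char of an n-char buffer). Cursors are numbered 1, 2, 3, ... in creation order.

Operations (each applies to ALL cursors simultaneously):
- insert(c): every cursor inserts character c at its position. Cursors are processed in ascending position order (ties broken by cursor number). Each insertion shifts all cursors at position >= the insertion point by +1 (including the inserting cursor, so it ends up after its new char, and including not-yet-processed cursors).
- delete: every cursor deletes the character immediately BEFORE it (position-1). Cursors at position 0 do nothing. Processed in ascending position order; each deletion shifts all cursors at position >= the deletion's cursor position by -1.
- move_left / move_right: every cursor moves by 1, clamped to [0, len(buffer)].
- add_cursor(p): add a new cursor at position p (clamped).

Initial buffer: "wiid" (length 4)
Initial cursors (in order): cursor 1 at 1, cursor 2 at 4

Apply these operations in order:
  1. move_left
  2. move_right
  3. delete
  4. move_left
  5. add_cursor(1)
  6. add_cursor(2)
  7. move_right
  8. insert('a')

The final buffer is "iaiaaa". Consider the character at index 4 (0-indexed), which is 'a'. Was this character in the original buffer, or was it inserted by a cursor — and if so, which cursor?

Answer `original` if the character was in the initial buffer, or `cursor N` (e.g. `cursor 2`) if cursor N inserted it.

Answer: cursor 3

Derivation:
After op 1 (move_left): buffer="wiid" (len 4), cursors c1@0 c2@3, authorship ....
After op 2 (move_right): buffer="wiid" (len 4), cursors c1@1 c2@4, authorship ....
After op 3 (delete): buffer="ii" (len 2), cursors c1@0 c2@2, authorship ..
After op 4 (move_left): buffer="ii" (len 2), cursors c1@0 c2@1, authorship ..
After op 5 (add_cursor(1)): buffer="ii" (len 2), cursors c1@0 c2@1 c3@1, authorship ..
After op 6 (add_cursor(2)): buffer="ii" (len 2), cursors c1@0 c2@1 c3@1 c4@2, authorship ..
After op 7 (move_right): buffer="ii" (len 2), cursors c1@1 c2@2 c3@2 c4@2, authorship ..
After op 8 (insert('a')): buffer="iaiaaa" (len 6), cursors c1@2 c2@6 c3@6 c4@6, authorship .1.234
Authorship (.=original, N=cursor N): . 1 . 2 3 4
Index 4: author = 3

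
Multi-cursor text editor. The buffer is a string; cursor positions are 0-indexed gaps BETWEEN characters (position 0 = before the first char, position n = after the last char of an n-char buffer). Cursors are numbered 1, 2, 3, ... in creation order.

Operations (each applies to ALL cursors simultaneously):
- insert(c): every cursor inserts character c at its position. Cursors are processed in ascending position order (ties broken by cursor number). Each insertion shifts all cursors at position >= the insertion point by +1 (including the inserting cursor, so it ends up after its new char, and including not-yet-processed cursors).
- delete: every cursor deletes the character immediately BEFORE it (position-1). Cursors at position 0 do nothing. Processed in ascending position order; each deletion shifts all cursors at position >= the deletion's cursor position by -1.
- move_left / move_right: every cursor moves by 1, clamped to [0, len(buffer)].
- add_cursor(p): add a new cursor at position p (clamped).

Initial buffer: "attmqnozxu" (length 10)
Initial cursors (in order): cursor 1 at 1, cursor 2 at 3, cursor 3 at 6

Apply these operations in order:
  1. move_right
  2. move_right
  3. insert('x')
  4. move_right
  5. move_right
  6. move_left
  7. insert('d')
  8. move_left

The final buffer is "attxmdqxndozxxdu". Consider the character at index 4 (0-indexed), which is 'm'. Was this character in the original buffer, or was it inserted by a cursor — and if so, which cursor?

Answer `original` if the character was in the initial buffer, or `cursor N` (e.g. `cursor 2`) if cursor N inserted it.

Answer: original

Derivation:
After op 1 (move_right): buffer="attmqnozxu" (len 10), cursors c1@2 c2@4 c3@7, authorship ..........
After op 2 (move_right): buffer="attmqnozxu" (len 10), cursors c1@3 c2@5 c3@8, authorship ..........
After op 3 (insert('x')): buffer="attxmqxnozxxu" (len 13), cursors c1@4 c2@7 c3@11, authorship ...1..2...3..
After op 4 (move_right): buffer="attxmqxnozxxu" (len 13), cursors c1@5 c2@8 c3@12, authorship ...1..2...3..
After op 5 (move_right): buffer="attxmqxnozxxu" (len 13), cursors c1@6 c2@9 c3@13, authorship ...1..2...3..
After op 6 (move_left): buffer="attxmqxnozxxu" (len 13), cursors c1@5 c2@8 c3@12, authorship ...1..2...3..
After op 7 (insert('d')): buffer="attxmdqxndozxxdu" (len 16), cursors c1@6 c2@10 c3@15, authorship ...1.1.2.2..3.3.
After op 8 (move_left): buffer="attxmdqxndozxxdu" (len 16), cursors c1@5 c2@9 c3@14, authorship ...1.1.2.2..3.3.
Authorship (.=original, N=cursor N): . . . 1 . 1 . 2 . 2 . . 3 . 3 .
Index 4: author = original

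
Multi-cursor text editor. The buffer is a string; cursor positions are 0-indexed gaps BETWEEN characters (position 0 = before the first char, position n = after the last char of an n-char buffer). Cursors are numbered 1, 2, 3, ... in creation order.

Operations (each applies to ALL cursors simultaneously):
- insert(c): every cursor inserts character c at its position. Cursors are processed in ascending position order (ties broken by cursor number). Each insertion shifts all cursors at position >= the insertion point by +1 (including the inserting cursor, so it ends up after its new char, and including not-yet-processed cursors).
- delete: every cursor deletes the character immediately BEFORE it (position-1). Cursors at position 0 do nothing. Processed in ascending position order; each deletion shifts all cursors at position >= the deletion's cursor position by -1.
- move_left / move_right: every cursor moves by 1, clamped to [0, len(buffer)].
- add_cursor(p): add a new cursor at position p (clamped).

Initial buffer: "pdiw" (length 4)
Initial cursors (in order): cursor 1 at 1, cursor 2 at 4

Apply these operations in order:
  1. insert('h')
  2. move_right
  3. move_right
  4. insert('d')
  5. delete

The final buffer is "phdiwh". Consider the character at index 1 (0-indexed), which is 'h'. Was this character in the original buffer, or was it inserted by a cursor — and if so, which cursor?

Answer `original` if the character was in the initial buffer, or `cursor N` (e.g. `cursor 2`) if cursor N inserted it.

After op 1 (insert('h')): buffer="phdiwh" (len 6), cursors c1@2 c2@6, authorship .1...2
After op 2 (move_right): buffer="phdiwh" (len 6), cursors c1@3 c2@6, authorship .1...2
After op 3 (move_right): buffer="phdiwh" (len 6), cursors c1@4 c2@6, authorship .1...2
After op 4 (insert('d')): buffer="phdidwhd" (len 8), cursors c1@5 c2@8, authorship .1..1.22
After op 5 (delete): buffer="phdiwh" (len 6), cursors c1@4 c2@6, authorship .1...2
Authorship (.=original, N=cursor N): . 1 . . . 2
Index 1: author = 1

Answer: cursor 1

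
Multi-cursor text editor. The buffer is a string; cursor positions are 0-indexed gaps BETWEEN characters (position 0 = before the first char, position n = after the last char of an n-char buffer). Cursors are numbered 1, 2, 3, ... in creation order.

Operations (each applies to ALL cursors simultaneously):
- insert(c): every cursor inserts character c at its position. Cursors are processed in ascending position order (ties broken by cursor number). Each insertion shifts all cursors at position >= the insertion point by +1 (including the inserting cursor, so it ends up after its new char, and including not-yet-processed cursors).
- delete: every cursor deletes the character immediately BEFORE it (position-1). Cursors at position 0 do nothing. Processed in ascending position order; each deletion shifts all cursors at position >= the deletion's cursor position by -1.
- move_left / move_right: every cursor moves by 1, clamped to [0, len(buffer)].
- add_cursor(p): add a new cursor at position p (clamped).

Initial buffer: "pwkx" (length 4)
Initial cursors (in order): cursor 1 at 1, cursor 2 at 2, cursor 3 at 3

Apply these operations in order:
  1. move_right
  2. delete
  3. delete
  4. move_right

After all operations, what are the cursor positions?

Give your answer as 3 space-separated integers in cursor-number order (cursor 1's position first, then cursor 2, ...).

After op 1 (move_right): buffer="pwkx" (len 4), cursors c1@2 c2@3 c3@4, authorship ....
After op 2 (delete): buffer="p" (len 1), cursors c1@1 c2@1 c3@1, authorship .
After op 3 (delete): buffer="" (len 0), cursors c1@0 c2@0 c3@0, authorship 
After op 4 (move_right): buffer="" (len 0), cursors c1@0 c2@0 c3@0, authorship 

Answer: 0 0 0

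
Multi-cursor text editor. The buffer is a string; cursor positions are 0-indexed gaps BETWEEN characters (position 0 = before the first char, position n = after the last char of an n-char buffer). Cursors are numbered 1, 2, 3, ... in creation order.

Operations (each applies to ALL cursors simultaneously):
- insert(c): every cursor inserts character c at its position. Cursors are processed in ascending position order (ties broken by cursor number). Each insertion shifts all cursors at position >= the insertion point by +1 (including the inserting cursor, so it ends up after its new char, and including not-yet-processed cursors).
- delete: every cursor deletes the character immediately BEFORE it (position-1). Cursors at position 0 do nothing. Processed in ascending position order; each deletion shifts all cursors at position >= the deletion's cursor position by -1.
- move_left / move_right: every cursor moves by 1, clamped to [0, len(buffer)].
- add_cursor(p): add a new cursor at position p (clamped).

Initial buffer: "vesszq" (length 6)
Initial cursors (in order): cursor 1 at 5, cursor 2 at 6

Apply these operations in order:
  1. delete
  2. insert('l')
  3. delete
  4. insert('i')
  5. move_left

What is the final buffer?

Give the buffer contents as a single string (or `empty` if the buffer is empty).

Answer: vessii

Derivation:
After op 1 (delete): buffer="vess" (len 4), cursors c1@4 c2@4, authorship ....
After op 2 (insert('l')): buffer="vessll" (len 6), cursors c1@6 c2@6, authorship ....12
After op 3 (delete): buffer="vess" (len 4), cursors c1@4 c2@4, authorship ....
After op 4 (insert('i')): buffer="vessii" (len 6), cursors c1@6 c2@6, authorship ....12
After op 5 (move_left): buffer="vessii" (len 6), cursors c1@5 c2@5, authorship ....12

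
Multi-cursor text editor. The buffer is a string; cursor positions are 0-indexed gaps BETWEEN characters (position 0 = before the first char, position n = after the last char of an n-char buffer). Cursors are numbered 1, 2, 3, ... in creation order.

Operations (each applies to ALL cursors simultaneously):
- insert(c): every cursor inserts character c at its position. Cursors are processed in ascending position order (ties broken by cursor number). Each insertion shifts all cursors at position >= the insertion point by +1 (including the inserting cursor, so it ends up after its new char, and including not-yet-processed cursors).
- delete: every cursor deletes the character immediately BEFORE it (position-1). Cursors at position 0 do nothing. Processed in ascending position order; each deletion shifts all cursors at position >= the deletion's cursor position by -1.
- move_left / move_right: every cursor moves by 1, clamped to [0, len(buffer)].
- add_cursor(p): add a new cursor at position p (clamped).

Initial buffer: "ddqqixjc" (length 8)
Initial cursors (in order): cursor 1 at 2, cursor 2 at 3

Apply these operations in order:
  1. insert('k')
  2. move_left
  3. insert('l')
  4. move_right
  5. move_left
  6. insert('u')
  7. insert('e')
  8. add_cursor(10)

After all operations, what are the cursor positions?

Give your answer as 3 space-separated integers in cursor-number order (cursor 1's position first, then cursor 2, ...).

After op 1 (insert('k')): buffer="ddkqkqixjc" (len 10), cursors c1@3 c2@5, authorship ..1.2.....
After op 2 (move_left): buffer="ddkqkqixjc" (len 10), cursors c1@2 c2@4, authorship ..1.2.....
After op 3 (insert('l')): buffer="ddlkqlkqixjc" (len 12), cursors c1@3 c2@6, authorship ..11.22.....
After op 4 (move_right): buffer="ddlkqlkqixjc" (len 12), cursors c1@4 c2@7, authorship ..11.22.....
After op 5 (move_left): buffer="ddlkqlkqixjc" (len 12), cursors c1@3 c2@6, authorship ..11.22.....
After op 6 (insert('u')): buffer="ddlukqlukqixjc" (len 14), cursors c1@4 c2@8, authorship ..111.222.....
After op 7 (insert('e')): buffer="ddluekqluekqixjc" (len 16), cursors c1@5 c2@10, authorship ..1111.2222.....
After op 8 (add_cursor(10)): buffer="ddluekqluekqixjc" (len 16), cursors c1@5 c2@10 c3@10, authorship ..1111.2222.....

Answer: 5 10 10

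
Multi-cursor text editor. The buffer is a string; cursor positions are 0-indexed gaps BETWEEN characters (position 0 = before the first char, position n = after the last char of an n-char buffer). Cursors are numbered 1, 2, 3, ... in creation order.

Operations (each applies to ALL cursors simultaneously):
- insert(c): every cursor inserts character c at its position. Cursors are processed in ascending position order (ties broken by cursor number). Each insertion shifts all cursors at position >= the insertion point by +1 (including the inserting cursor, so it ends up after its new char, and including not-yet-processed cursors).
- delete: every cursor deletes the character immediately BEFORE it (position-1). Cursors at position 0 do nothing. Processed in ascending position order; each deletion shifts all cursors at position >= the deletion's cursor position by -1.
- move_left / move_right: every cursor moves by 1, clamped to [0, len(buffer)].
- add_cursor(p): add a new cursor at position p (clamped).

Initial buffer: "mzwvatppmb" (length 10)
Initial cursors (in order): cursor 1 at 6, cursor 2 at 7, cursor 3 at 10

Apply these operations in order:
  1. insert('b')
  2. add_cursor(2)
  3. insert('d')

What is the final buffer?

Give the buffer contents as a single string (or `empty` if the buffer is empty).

After op 1 (insert('b')): buffer="mzwvatbpbpmbb" (len 13), cursors c1@7 c2@9 c3@13, authorship ......1.2...3
After op 2 (add_cursor(2)): buffer="mzwvatbpbpmbb" (len 13), cursors c4@2 c1@7 c2@9 c3@13, authorship ......1.2...3
After op 3 (insert('d')): buffer="mzdwvatbdpbdpmbbd" (len 17), cursors c4@3 c1@9 c2@12 c3@17, authorship ..4....11.22...33

Answer: mzdwvatbdpbdpmbbd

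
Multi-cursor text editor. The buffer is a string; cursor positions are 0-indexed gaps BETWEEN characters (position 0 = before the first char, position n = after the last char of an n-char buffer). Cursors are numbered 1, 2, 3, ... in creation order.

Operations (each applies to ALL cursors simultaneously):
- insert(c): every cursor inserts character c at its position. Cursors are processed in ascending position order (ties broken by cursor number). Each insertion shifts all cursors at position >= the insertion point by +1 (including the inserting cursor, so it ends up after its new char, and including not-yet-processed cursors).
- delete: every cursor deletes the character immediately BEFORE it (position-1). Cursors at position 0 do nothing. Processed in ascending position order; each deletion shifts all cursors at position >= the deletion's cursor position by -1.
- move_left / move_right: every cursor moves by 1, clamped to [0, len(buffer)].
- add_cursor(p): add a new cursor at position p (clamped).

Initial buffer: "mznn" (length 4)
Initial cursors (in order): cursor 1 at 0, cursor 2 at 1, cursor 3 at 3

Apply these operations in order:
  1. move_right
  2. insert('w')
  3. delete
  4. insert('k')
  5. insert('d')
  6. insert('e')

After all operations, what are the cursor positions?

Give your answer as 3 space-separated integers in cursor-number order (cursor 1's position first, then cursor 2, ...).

After op 1 (move_right): buffer="mznn" (len 4), cursors c1@1 c2@2 c3@4, authorship ....
After op 2 (insert('w')): buffer="mwzwnnw" (len 7), cursors c1@2 c2@4 c3@7, authorship .1.2..3
After op 3 (delete): buffer="mznn" (len 4), cursors c1@1 c2@2 c3@4, authorship ....
After op 4 (insert('k')): buffer="mkzknnk" (len 7), cursors c1@2 c2@4 c3@7, authorship .1.2..3
After op 5 (insert('d')): buffer="mkdzkdnnkd" (len 10), cursors c1@3 c2@6 c3@10, authorship .11.22..33
After op 6 (insert('e')): buffer="mkdezkdennkde" (len 13), cursors c1@4 c2@8 c3@13, authorship .111.222..333

Answer: 4 8 13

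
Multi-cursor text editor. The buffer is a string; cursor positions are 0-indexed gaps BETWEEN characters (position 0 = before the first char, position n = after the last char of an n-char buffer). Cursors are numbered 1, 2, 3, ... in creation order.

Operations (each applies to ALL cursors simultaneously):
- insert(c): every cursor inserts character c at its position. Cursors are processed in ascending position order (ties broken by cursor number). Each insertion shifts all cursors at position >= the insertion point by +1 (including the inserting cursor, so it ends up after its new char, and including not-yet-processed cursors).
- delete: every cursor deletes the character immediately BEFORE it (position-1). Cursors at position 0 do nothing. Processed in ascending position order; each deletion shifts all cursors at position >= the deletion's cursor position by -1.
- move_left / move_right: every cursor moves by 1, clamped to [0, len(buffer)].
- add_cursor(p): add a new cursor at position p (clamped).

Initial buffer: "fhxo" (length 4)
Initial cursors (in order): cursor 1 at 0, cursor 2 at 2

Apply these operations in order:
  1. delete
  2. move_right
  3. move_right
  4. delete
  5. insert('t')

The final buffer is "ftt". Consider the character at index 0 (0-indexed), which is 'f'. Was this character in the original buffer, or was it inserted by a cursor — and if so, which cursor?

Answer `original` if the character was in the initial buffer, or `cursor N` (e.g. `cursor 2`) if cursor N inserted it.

Answer: original

Derivation:
After op 1 (delete): buffer="fxo" (len 3), cursors c1@0 c2@1, authorship ...
After op 2 (move_right): buffer="fxo" (len 3), cursors c1@1 c2@2, authorship ...
After op 3 (move_right): buffer="fxo" (len 3), cursors c1@2 c2@3, authorship ...
After op 4 (delete): buffer="f" (len 1), cursors c1@1 c2@1, authorship .
After op 5 (insert('t')): buffer="ftt" (len 3), cursors c1@3 c2@3, authorship .12
Authorship (.=original, N=cursor N): . 1 2
Index 0: author = original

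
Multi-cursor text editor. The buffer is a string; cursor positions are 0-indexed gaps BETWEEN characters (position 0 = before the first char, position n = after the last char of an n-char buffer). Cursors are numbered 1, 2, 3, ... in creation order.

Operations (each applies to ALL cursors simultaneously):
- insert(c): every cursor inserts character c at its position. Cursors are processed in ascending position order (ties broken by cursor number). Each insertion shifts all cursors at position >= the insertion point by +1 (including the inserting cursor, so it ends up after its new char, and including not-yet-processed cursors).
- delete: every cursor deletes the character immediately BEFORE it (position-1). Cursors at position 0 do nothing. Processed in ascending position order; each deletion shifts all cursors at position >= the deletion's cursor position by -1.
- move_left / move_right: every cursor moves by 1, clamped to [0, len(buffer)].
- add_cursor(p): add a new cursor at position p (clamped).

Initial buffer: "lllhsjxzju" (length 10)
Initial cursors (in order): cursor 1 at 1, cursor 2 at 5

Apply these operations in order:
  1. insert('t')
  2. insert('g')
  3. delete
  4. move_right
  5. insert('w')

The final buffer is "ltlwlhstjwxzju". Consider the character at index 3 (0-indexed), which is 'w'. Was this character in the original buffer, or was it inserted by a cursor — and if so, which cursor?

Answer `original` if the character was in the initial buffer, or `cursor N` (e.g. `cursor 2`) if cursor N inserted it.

Answer: cursor 1

Derivation:
After op 1 (insert('t')): buffer="ltllhstjxzju" (len 12), cursors c1@2 c2@7, authorship .1....2.....
After op 2 (insert('g')): buffer="ltgllhstgjxzju" (len 14), cursors c1@3 c2@9, authorship .11....22.....
After op 3 (delete): buffer="ltllhstjxzju" (len 12), cursors c1@2 c2@7, authorship .1....2.....
After op 4 (move_right): buffer="ltllhstjxzju" (len 12), cursors c1@3 c2@8, authorship .1....2.....
After op 5 (insert('w')): buffer="ltlwlhstjwxzju" (len 14), cursors c1@4 c2@10, authorship .1.1...2.2....
Authorship (.=original, N=cursor N): . 1 . 1 . . . 2 . 2 . . . .
Index 3: author = 1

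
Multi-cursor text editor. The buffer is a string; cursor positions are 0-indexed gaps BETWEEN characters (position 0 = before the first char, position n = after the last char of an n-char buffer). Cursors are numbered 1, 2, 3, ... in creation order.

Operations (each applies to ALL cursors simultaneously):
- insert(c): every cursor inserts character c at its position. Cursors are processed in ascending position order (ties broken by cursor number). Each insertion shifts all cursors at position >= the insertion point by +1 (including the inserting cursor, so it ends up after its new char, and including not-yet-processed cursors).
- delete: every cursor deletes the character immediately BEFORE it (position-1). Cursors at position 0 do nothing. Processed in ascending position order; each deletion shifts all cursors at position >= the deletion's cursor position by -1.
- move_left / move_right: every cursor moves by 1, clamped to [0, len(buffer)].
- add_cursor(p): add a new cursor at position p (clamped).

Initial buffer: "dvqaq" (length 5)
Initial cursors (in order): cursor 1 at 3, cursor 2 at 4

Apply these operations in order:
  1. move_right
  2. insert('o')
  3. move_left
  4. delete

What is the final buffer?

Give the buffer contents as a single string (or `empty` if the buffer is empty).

After op 1 (move_right): buffer="dvqaq" (len 5), cursors c1@4 c2@5, authorship .....
After op 2 (insert('o')): buffer="dvqaoqo" (len 7), cursors c1@5 c2@7, authorship ....1.2
After op 3 (move_left): buffer="dvqaoqo" (len 7), cursors c1@4 c2@6, authorship ....1.2
After op 4 (delete): buffer="dvqoo" (len 5), cursors c1@3 c2@4, authorship ...12

Answer: dvqoo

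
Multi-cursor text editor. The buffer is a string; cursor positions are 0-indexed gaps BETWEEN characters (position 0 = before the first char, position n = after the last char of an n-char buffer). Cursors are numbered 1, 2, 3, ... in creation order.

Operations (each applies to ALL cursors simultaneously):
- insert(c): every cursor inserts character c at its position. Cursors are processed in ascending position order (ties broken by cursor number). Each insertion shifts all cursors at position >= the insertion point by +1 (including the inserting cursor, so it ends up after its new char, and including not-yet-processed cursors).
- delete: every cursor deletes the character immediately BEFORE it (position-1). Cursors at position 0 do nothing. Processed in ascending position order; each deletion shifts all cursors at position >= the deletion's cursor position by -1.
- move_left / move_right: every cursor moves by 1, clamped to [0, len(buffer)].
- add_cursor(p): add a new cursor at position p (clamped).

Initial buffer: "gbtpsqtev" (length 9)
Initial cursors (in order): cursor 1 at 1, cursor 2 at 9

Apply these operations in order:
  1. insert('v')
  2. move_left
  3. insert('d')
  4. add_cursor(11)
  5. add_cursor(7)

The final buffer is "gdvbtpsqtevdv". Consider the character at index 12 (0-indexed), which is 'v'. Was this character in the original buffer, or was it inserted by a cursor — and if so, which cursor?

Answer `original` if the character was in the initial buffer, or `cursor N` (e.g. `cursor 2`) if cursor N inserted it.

Answer: cursor 2

Derivation:
After op 1 (insert('v')): buffer="gvbtpsqtevv" (len 11), cursors c1@2 c2@11, authorship .1........2
After op 2 (move_left): buffer="gvbtpsqtevv" (len 11), cursors c1@1 c2@10, authorship .1........2
After op 3 (insert('d')): buffer="gdvbtpsqtevdv" (len 13), cursors c1@2 c2@12, authorship .11........22
After op 4 (add_cursor(11)): buffer="gdvbtpsqtevdv" (len 13), cursors c1@2 c3@11 c2@12, authorship .11........22
After op 5 (add_cursor(7)): buffer="gdvbtpsqtevdv" (len 13), cursors c1@2 c4@7 c3@11 c2@12, authorship .11........22
Authorship (.=original, N=cursor N): . 1 1 . . . . . . . . 2 2
Index 12: author = 2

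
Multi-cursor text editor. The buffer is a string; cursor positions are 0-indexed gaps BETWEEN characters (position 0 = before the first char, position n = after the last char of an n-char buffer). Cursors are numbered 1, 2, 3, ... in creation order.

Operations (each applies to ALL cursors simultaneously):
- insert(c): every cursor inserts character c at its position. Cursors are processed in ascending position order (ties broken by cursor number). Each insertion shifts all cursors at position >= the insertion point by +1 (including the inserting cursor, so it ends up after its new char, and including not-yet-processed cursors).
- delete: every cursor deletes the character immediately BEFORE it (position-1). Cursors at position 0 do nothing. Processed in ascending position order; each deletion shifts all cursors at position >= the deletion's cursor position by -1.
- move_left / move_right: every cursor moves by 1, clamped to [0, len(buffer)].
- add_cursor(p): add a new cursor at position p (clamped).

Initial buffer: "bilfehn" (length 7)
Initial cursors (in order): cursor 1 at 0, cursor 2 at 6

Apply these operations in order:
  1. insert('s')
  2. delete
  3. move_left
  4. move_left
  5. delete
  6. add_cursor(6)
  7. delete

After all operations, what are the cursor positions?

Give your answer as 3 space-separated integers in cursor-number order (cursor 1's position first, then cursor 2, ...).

After op 1 (insert('s')): buffer="sbilfehsn" (len 9), cursors c1@1 c2@8, authorship 1......2.
After op 2 (delete): buffer="bilfehn" (len 7), cursors c1@0 c2@6, authorship .......
After op 3 (move_left): buffer="bilfehn" (len 7), cursors c1@0 c2@5, authorship .......
After op 4 (move_left): buffer="bilfehn" (len 7), cursors c1@0 c2@4, authorship .......
After op 5 (delete): buffer="bilehn" (len 6), cursors c1@0 c2@3, authorship ......
After op 6 (add_cursor(6)): buffer="bilehn" (len 6), cursors c1@0 c2@3 c3@6, authorship ......
After op 7 (delete): buffer="bieh" (len 4), cursors c1@0 c2@2 c3@4, authorship ....

Answer: 0 2 4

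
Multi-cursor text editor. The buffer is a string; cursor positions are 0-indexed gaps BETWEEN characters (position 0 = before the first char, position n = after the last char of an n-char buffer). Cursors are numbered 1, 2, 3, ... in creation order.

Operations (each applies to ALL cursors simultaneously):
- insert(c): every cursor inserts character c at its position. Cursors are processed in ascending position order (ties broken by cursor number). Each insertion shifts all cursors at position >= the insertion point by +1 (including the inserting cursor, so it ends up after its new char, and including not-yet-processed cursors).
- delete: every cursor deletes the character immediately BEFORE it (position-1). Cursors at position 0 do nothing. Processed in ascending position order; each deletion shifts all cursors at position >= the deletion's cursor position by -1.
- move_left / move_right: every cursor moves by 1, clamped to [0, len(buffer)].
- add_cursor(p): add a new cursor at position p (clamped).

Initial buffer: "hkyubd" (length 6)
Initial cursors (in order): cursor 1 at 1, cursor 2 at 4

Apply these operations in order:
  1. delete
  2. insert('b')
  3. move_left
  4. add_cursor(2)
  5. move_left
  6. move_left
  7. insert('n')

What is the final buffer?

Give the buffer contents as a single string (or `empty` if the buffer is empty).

After op 1 (delete): buffer="kybd" (len 4), cursors c1@0 c2@2, authorship ....
After op 2 (insert('b')): buffer="bkybbd" (len 6), cursors c1@1 c2@4, authorship 1..2..
After op 3 (move_left): buffer="bkybbd" (len 6), cursors c1@0 c2@3, authorship 1..2..
After op 4 (add_cursor(2)): buffer="bkybbd" (len 6), cursors c1@0 c3@2 c2@3, authorship 1..2..
After op 5 (move_left): buffer="bkybbd" (len 6), cursors c1@0 c3@1 c2@2, authorship 1..2..
After op 6 (move_left): buffer="bkybbd" (len 6), cursors c1@0 c3@0 c2@1, authorship 1..2..
After op 7 (insert('n')): buffer="nnbnkybbd" (len 9), cursors c1@2 c3@2 c2@4, authorship 1312..2..

Answer: nnbnkybbd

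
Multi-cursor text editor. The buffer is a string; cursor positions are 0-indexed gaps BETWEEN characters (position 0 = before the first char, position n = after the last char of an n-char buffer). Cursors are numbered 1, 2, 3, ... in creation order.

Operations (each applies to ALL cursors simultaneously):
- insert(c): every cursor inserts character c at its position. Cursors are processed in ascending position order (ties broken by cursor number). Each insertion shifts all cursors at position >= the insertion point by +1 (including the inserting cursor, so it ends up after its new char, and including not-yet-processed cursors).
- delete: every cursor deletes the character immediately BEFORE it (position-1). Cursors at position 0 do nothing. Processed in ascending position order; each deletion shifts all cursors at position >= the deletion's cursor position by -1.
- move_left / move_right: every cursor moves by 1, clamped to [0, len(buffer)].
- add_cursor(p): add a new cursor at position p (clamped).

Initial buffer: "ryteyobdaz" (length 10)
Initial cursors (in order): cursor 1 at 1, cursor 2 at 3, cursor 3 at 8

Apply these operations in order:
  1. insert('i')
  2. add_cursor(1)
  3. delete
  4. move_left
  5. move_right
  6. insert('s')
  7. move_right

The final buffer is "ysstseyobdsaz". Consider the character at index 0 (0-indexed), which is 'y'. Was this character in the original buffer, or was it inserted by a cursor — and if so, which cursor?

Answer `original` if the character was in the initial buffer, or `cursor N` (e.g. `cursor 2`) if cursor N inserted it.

Answer: original

Derivation:
After op 1 (insert('i')): buffer="riytieyobdiaz" (len 13), cursors c1@2 c2@5 c3@11, authorship .1..2.....3..
After op 2 (add_cursor(1)): buffer="riytieyobdiaz" (len 13), cursors c4@1 c1@2 c2@5 c3@11, authorship .1..2.....3..
After op 3 (delete): buffer="yteyobdaz" (len 9), cursors c1@0 c4@0 c2@2 c3@7, authorship .........
After op 4 (move_left): buffer="yteyobdaz" (len 9), cursors c1@0 c4@0 c2@1 c3@6, authorship .........
After op 5 (move_right): buffer="yteyobdaz" (len 9), cursors c1@1 c4@1 c2@2 c3@7, authorship .........
After op 6 (insert('s')): buffer="ysstseyobdsaz" (len 13), cursors c1@3 c4@3 c2@5 c3@11, authorship .14.2.....3..
After op 7 (move_right): buffer="ysstseyobdsaz" (len 13), cursors c1@4 c4@4 c2@6 c3@12, authorship .14.2.....3..
Authorship (.=original, N=cursor N): . 1 4 . 2 . . . . . 3 . .
Index 0: author = original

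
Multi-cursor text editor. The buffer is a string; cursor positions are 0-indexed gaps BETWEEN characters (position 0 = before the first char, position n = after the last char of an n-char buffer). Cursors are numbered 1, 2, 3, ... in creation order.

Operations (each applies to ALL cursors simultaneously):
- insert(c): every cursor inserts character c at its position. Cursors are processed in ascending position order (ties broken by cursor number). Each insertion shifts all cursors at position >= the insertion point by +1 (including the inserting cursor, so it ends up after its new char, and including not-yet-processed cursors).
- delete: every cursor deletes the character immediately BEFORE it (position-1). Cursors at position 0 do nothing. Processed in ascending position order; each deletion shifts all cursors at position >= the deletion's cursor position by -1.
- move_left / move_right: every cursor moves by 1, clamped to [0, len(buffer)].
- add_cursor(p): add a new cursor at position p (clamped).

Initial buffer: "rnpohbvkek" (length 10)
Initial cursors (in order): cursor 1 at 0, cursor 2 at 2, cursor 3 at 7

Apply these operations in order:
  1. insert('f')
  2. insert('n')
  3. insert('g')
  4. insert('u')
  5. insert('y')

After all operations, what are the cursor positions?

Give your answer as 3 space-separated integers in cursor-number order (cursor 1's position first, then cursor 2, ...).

Answer: 5 12 22

Derivation:
After op 1 (insert('f')): buffer="frnfpohbvfkek" (len 13), cursors c1@1 c2@4 c3@10, authorship 1..2.....3...
After op 2 (insert('n')): buffer="fnrnfnpohbvfnkek" (len 16), cursors c1@2 c2@6 c3@13, authorship 11..22.....33...
After op 3 (insert('g')): buffer="fngrnfngpohbvfngkek" (len 19), cursors c1@3 c2@8 c3@16, authorship 111..222.....333...
After op 4 (insert('u')): buffer="fngurnfngupohbvfngukek" (len 22), cursors c1@4 c2@10 c3@19, authorship 1111..2222.....3333...
After op 5 (insert('y')): buffer="fnguyrnfnguypohbvfnguykek" (len 25), cursors c1@5 c2@12 c3@22, authorship 11111..22222.....33333...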